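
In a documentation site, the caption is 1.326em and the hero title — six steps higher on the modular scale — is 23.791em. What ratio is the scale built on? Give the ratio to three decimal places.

1.618

The ratio satisfies 1.326 × r⁶ = 23.791, so r = (23.791 / 1.326)^(1/6).
r = 17.9419^(1/6) ≈ 1.6180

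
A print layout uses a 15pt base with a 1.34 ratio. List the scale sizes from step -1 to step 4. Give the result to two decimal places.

11.19pt, 15.00pt, 20.10pt, 26.93pt, 36.09pt, 48.36pt

Step -1: 15.0 ÷ 1.34 = 11.19
Step 0: 15pt
Step 1: 15.0 × 1.34 = 20.10
Step 2: 15.0 × 1.34² = 26.93
Step 3: 15.0 × 1.34³ = 36.09
Step 4: 15.0 × 1.34⁴ = 48.36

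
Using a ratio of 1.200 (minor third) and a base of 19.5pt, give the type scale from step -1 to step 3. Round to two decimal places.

Step -1: 19.5 ÷ 1.200 = 16.25
Step 0: 19.5pt
Step 1: 19.5 × 1.200 = 23.40
Step 2: 19.5 × 1.200² = 28.08
Step 3: 19.5 × 1.200³ = 33.70

16.25pt, 19.50pt, 23.40pt, 28.08pt, 33.70pt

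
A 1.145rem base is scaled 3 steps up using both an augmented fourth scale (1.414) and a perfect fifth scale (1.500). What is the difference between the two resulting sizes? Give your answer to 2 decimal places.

0.63rem

Augmented fourth: 1.145 × 1.414³ = 3.2371rem
Perfect fifth: 1.145 × 1.500³ = 3.8644rem
Difference: 3.8644 − 3.2371 = 0.6273rem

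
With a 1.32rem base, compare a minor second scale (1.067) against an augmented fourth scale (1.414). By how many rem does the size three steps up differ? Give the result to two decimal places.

2.13rem

Minor second: 1.32 × 1.067³ = 1.6035rem
Augmented fourth: 1.32 × 1.414³ = 3.7318rem
Difference: 3.7318 − 1.6035 = 2.1283rem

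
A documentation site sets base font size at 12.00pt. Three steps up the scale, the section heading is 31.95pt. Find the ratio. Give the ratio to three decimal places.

1.386

r³ = 31.95 / 12.00, so r = (31.95/12.00)^(1/3).
r = 2.6625^(1/3) ≈ 1.3860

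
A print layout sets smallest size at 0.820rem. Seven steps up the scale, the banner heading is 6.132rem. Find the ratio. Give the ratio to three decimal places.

1.333

The ratio satisfies 0.820 × r⁷ = 6.132, so r = (6.132 / 0.820)^(1/7).
r = 7.4780^(1/7) ≈ 1.3330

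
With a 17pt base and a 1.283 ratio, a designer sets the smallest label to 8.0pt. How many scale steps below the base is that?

1.283ⁿ = 17 / 8.0 = 2.1250
n = ln(2.1250) / ln(1.283) = 0.7538 / 0.2492 ≈ 3.02

3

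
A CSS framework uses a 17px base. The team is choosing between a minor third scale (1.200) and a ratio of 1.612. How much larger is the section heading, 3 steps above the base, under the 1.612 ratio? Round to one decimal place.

41.8px

Minor third: 17.0 × 1.200³ = 29.376px
At 1.612: 17.0 × 1.612³ = 71.210px
Difference: 71.210 − 29.376 = 41.834px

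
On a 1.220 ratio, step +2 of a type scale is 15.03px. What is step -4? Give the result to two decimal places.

The gap is -4 − (2) = -6 steps, so the factor is 1.220^-6.
15.03 ÷ 1.220⁶ = 15.03 ÷ 3.29730 ≈ 4.558

4.56px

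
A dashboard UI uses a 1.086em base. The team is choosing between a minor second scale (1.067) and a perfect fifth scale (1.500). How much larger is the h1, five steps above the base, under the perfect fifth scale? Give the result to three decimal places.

Minor second: 1.086 × 1.067⁵ = 1.50194em
Perfect fifth: 1.086 × 1.500⁵ = 8.24681em
Difference: 8.24681 − 1.50194 = 6.74487em

6.745em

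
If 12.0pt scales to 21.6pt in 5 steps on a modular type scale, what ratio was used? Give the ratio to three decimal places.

The ratio satisfies 12.0 × r⁵ = 21.6, so r = (21.6 / 12.0)^(1/5).
r = 1.8000^(1/5) ≈ 1.1247

1.125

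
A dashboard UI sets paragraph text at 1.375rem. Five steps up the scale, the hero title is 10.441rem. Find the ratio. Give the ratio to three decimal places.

The ratio satisfies 1.375 × r⁵ = 10.441, so r = (10.441 / 1.375)^(1/5).
r = 7.5935^(1/5) ≈ 1.5000

1.500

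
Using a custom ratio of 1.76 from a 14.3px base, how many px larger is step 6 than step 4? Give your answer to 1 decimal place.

287.8px

Step 4: 14.3 × 1.76⁴ = 137.210px
Step 6: 14.3 × 1.76⁶ = 425.023px
Difference: 425.023 − 137.210 = 287.813px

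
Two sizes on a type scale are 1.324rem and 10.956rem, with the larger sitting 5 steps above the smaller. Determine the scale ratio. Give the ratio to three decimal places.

1.526

The ratio satisfies 1.324 × r⁵ = 10.956, so r = (10.956 / 1.324)^(1/5).
r = 8.2749^(1/5) ≈ 1.5260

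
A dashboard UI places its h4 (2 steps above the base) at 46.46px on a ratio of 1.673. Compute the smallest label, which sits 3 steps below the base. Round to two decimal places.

Moving from step +2 to step -3 is 5 steps down, so divide by r⁵.
46.46 ÷ 1.673⁵ = 46.46 ÷ 13.10629 ≈ 3.545

3.54px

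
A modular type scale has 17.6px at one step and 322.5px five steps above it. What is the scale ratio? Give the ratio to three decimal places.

The ratio satisfies 17.6 × r⁵ = 322.5, so r = (322.5 / 17.6)^(1/5).
r = 18.3239^(1/5) ≈ 1.7890

1.789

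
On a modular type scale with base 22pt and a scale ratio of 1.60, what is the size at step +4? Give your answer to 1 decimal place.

Every step multiplies by the scale ratio.
22.0 × 1.60⁴ = 22.0 × 6.55360 ≈ 144.18

144.2pt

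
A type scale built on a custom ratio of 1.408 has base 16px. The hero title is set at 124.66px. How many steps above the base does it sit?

1.408ⁿ = 124.66 / 16 = 7.7912
n = ln(7.7912) / ln(1.408) = 2.0530 / 0.3422 ≈ 6.00

6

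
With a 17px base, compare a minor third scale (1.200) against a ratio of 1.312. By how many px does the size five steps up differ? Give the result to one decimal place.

Minor third: 17.0 × 1.200⁵ = 42.301px
At 1.312: 17.0 × 1.312⁵ = 66.087px
Difference: 66.087 − 42.301 = 23.786px

23.8px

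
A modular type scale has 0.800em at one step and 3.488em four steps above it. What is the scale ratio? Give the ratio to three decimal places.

The ratio satisfies 0.800 × r⁴ = 3.488, so r = (3.488 / 0.800)^(1/4).
r = 4.3600^(1/4) ≈ 1.4450

1.445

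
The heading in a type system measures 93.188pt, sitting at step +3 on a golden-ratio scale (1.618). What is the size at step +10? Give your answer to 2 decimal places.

The gap is 10 − (3) = 7 steps, so the factor is 1.618^7.
93.188 × 1.618⁷ = 93.188 × 29.03017 ≈ 2705.264

2705.26pt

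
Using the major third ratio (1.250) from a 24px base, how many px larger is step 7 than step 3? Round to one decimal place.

Step 3: 24.0 × 1.250³ = 46.875px
Step 7: 24.0 × 1.250⁷ = 114.441px
Difference: 114.441 − 46.875 = 67.566px

67.6px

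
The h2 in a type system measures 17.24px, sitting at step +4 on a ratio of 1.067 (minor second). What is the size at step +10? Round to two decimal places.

25.44px

17.24 × 1.067⁶ = 17.24 × 1.47566 ≈ 25.440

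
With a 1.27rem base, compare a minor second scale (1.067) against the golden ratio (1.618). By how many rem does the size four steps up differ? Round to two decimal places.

Minor second: 1.27 × 1.067⁴ = 1.6461rem
Golden ratio: 1.27 × 1.618⁴ = 8.7040rem
Difference: 8.7040 − 1.6461 = 7.0579rem

7.06rem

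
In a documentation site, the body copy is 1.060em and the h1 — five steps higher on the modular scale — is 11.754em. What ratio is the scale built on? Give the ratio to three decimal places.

r⁵ = 11.754 / 1.060, so r = (11.754/1.060)^(1/5).
r = 11.0887^(1/5) ≈ 1.6180

1.618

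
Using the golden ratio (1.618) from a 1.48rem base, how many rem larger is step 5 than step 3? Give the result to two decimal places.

10.14rem

Step 3: 1.48 × 1.618³ = 6.2690rem
Step 5: 1.48 × 1.618⁵ = 16.4117rem
Difference: 16.4117 − 6.2690 = 10.1427rem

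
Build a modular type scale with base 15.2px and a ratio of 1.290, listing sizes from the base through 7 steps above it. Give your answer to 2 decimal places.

Step 0: 15.2px
Step 1: 15.2 × 1.290 = 19.61
Step 2: 15.2 × 1.290² = 25.29
Step 3: 15.2 × 1.290³ = 32.63
Step 4: 15.2 × 1.290⁴ = 42.09
Step 5: 15.2 × 1.290⁵ = 54.30
Step 6: 15.2 × 1.290⁶ = 70.05
Step 7: 15.2 × 1.290⁷ = 90.36

15.20px, 19.61px, 25.29px, 32.63px, 42.09px, 54.30px, 70.05px, 90.36px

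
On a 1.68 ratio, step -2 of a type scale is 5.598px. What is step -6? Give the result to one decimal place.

5.598 ÷ 1.68⁴ = 5.598 ÷ 7.96594 ≈ 0.703

0.7px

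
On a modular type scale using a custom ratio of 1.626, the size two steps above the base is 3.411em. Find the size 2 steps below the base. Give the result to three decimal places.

0.488em

Moving from step +2 to step -2 is 4 steps down, so divide by r⁴.
3.411 ÷ 1.626⁴ = 3.411 ÷ 6.99008 ≈ 0.488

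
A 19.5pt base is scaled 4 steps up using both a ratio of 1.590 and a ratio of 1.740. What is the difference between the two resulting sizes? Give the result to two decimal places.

At 1.590: 19.5 × 1.590⁴ = 124.6301pt
At 1.740: 19.5 × 1.740⁴ = 178.7441pt
Difference: 178.7441 − 124.6301 = 54.1140pt

54.11pt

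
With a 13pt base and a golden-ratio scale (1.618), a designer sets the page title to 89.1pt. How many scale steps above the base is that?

1.618ⁿ = 89.1 / 13 = 6.8538
n = ln(6.8538) / ln(1.618) = 1.9248 / 0.4812 ≈ 4.00

4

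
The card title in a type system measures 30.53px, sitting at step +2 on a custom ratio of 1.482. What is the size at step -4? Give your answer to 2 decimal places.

The gap is -4 − (2) = -6 steps, so the factor is 1.482^-6.
30.53 ÷ 1.482⁶ = 30.53 ÷ 10.59471 ≈ 2.882

2.88px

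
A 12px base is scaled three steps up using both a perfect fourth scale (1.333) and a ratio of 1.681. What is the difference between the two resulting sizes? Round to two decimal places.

28.58px

Perfect fourth: 12.0 × 1.333³ = 28.4231px
At 1.681: 12.0 × 1.681³ = 57.0013px
Difference: 57.0013 − 28.4231 = 28.5782px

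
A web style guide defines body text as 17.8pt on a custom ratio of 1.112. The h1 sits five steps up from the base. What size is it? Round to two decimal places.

30.27pt

A modular type scale is a geometric sequence: sizeₙ = base × rⁿ.
17.8 × 1.112⁵ = 17.8 × 1.70029 ≈ 30.27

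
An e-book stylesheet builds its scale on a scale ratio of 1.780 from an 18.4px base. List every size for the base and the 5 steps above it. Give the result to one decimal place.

18.4px, 32.8px, 58.3px, 103.8px, 184.7px, 328.8px

Step 0: 18.4px
Step 1: 18.4 × 1.780 = 32.8
Step 2: 18.4 × 1.780² = 58.3
Step 3: 18.4 × 1.780³ = 103.8
Step 4: 18.4 × 1.780⁴ = 184.7
Step 5: 18.4 × 1.780⁵ = 328.8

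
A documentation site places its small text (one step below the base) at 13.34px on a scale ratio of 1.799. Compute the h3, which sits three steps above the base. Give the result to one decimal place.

13.34 × 1.799⁴ = 13.34 × 10.47429 ≈ 139.727

139.7px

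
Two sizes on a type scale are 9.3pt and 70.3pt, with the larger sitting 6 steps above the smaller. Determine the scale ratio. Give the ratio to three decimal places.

r⁶ = 70.3 / 9.3, so r = (70.3/9.3)^(1/6).
r = 7.5591^(1/6) ≈ 1.4009

1.401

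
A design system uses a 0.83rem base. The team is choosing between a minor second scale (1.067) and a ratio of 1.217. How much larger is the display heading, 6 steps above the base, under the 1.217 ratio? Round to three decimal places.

1.472rem

Minor second: 0.83 × 1.067⁶ = 1.22480rem
At 1.217: 0.83 × 1.217⁶ = 2.69663rem
Difference: 2.69663 − 1.22480 = 1.47183rem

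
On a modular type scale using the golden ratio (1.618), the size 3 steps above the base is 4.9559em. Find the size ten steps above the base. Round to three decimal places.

4.9559 × 1.618⁷ = 4.9559 × 29.03017 ≈ 143.871

143.871em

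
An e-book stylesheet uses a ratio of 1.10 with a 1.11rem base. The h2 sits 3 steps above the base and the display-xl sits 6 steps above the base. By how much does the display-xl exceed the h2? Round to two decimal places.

0.49rem

Step 3: 1.11 × 1.10³ = 1.4774rem
Step 6: 1.11 × 1.10⁶ = 1.9664rem
Difference: 1.9664 − 1.4774 = 0.4890rem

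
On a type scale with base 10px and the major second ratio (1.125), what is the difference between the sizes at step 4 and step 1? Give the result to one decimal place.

Step 1: 10.0 × 1.125 = 11.250px
Step 4: 10.0 × 1.125⁴ = 16.018px
Difference: 16.018 − 11.250 = 4.768px

4.8px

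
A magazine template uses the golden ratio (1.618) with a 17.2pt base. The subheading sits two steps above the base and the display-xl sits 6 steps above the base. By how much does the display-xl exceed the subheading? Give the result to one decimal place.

Step 2: 17.2 × 1.618² = 45.028pt
Step 6: 17.2 × 1.618⁶ = 308.603pt
Difference: 308.603 − 45.028 = 263.575pt

263.6pt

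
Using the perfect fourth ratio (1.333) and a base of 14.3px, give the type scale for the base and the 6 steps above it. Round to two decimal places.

14.30px, 19.06px, 25.41px, 33.87px, 45.15px, 60.18px, 80.23px

Step 0: 14.3px
Step 1: 14.3 × 1.333 = 19.06
Step 2: 14.3 × 1.333² = 25.41
Step 3: 14.3 × 1.333³ = 33.87
Step 4: 14.3 × 1.333⁴ = 45.15
Step 5: 14.3 × 1.333⁵ = 60.18
Step 6: 14.3 × 1.333⁶ = 80.23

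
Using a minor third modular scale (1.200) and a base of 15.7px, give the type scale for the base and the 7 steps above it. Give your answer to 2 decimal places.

15.70px, 18.84px, 22.61px, 27.13px, 32.56px, 39.07px, 46.88px, 56.26px

Step 0: 15.7px
Step 1: 15.7 × 1.200 = 18.84
Step 2: 15.7 × 1.200² = 22.61
Step 3: 15.7 × 1.200³ = 27.13
Step 4: 15.7 × 1.200⁴ = 32.56
Step 5: 15.7 × 1.200⁵ = 39.07
Step 6: 15.7 × 1.200⁶ = 46.88
Step 7: 15.7 × 1.200⁷ = 56.26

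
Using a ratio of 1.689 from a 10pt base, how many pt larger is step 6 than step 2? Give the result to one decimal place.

203.6pt

Step 2: 10.0 × 1.689² = 28.527pt
Step 6: 10.0 × 1.689⁶ = 232.155pt
Difference: 232.155 − 28.527 = 203.628pt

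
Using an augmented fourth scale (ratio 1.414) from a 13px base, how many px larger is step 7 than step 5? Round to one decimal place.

Step 5: 13.0 × 1.414⁵ = 73.484px
Step 7: 13.0 × 1.414⁷ = 146.923px
Difference: 146.923 − 73.484 = 73.439px

73.4px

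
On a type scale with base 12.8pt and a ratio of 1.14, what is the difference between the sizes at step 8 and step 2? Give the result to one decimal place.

Step 2: 12.8 × 1.14² = 16.635pt
Step 8: 12.8 × 1.14⁸ = 36.513pt
Difference: 36.513 − 16.635 = 19.878pt

19.9pt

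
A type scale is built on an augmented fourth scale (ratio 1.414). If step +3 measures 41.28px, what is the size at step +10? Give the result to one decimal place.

466.5px

41.28 × 1.414⁷ = 41.28 × 11.30175 ≈ 466.536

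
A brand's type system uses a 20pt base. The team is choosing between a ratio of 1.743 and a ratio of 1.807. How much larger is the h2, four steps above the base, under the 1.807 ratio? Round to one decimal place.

28.6pt

At 1.743: 20.0 × 1.743⁴ = 184.595pt
At 1.807: 20.0 × 1.807⁴ = 213.237pt
Difference: 213.237 − 184.595 = 28.642pt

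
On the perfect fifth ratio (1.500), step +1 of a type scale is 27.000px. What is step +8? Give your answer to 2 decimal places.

461.32px

27.000 × 1.500⁷ = 27.000 × 17.08594 ≈ 461.320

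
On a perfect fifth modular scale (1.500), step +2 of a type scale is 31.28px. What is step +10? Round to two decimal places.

801.67px

Moving from step +2 to step +10 is 8 steps up, so multiply by r⁸.
31.28 × 1.500⁸ = 31.28 × 25.62891 ≈ 801.672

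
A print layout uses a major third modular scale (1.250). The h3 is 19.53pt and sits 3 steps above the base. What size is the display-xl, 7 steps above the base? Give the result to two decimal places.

The gap is 7 − (3) = 4 steps, so the factor is 1.250^4.
19.53 × 1.250⁴ = 19.53 × 2.44141 ≈ 47.681

47.68pt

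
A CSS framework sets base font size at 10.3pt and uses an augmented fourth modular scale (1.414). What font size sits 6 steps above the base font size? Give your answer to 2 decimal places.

82.33pt

Every step multiplies by the scale ratio.
10.3 × 1.414⁶ = 10.3 × 7.99275 ≈ 82.33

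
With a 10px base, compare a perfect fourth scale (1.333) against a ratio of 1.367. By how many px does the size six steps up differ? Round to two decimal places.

9.15px

Perfect fourth: 10.0 × 1.333⁶ = 56.1023px
At 1.367: 10.0 × 1.367⁶ = 65.2546px
Difference: 65.2546 − 56.1023 = 9.1523px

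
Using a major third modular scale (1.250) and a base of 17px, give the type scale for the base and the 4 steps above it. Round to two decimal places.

17.00px, 21.25px, 26.56px, 33.20px, 41.50px

Step 0: 17px
Step 1: 17.0 × 1.250 = 21.25
Step 2: 17.0 × 1.250² = 26.56
Step 3: 17.0 × 1.250³ = 33.20
Step 4: 17.0 × 1.250⁴ = 41.50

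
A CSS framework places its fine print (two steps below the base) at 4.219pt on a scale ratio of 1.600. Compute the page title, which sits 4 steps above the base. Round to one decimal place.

4.219 × 1.600⁶ = 4.219 × 16.77722 ≈ 70.783

70.8pt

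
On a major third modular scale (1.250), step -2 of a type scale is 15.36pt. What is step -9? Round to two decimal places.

The gap is -9 − (-2) = -7 steps, so the factor is 1.250^-7.
15.36 ÷ 1.250⁷ = 15.36 ÷ 4.76837 ≈ 3.221

3.22pt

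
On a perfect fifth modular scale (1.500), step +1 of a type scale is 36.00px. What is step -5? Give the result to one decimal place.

3.2px

36.00 ÷ 1.500⁶ = 36.00 ÷ 11.39062 ≈ 3.160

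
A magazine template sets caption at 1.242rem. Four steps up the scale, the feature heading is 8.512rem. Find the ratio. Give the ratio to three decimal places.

1.618

r⁴ = 8.512 / 1.242, so r = (8.512/1.242)^(1/4).
r = 6.8535^(1/4) ≈ 1.6180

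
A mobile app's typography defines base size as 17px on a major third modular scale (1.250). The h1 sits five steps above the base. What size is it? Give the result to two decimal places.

17.0 × 1.250⁵ = 17.0 × 3.05176 ≈ 51.88

51.88px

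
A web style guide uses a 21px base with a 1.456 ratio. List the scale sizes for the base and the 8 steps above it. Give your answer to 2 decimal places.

21.00px, 30.58px, 44.52px, 64.82px, 94.38px, 137.41px, 200.07px, 291.31px, 424.14px

Step 0: 21px
Step 1: 21.0 × 1.456 = 30.58
Step 2: 21.0 × 1.456² = 44.52
Step 3: 21.0 × 1.456³ = 64.82
Step 4: 21.0 × 1.456⁴ = 94.38
Step 5: 21.0 × 1.456⁵ = 137.41
Step 6: 21.0 × 1.456⁶ = 200.07
Step 7: 21.0 × 1.456⁷ = 291.31
Step 8: 21.0 × 1.456⁸ = 424.14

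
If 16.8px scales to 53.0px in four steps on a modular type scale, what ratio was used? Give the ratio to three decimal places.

The ratio satisfies 16.8 × r⁴ = 53.0, so r = (53.0 / 16.8)^(1/4).
r = 3.1548^(1/4) ≈ 1.3327

1.333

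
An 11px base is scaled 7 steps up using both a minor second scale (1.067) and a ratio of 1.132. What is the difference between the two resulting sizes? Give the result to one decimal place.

Minor second: 11.0 × 1.067⁷ = 17.320px
At 1.132: 11.0 × 1.132⁷ = 26.201px
Difference: 26.201 − 17.320 = 8.881px

8.9px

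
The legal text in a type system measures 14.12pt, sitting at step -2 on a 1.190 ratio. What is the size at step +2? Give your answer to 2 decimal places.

28.32pt

14.12 × 1.190⁴ = 14.12 × 2.00534 ≈ 28.315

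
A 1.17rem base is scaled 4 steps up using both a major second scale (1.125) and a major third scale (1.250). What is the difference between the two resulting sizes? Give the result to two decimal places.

Major second: 1.17 × 1.125⁴ = 1.8741rem
Major third: 1.17 × 1.250⁴ = 2.8564rem
Difference: 2.8564 − 1.8741 = 0.9823rem

0.98rem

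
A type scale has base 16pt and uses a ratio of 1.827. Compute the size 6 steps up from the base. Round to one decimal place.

595.0pt

Every step multiplies by the scale ratio.
16.0 × 1.827⁶ = 16.0 × 37.19044 ≈ 595.05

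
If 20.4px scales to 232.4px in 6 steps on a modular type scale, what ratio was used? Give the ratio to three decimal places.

r⁶ = 232.4 / 20.4, so r = (232.4/20.4)^(1/6).
r = 11.3922^(1/6) ≈ 1.5000

1.500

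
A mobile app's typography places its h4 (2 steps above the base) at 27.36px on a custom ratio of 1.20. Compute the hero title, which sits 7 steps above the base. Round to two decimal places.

68.08px

Moving from step +2 to step +7 is 5 steps up, so multiply by r⁵.
27.36 × 1.20⁵ = 27.36 × 2.48832 ≈ 68.080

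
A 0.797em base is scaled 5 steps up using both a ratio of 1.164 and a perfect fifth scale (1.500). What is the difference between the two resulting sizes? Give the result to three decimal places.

At 1.164: 0.797 × 1.164⁵ = 1.70303em
Perfect fifth: 0.797 × 1.500⁵ = 6.05222em
Difference: 6.05222 − 1.70303 = 4.34919em

4.349em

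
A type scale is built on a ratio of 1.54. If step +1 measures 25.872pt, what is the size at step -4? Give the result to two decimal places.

2.99pt

25.872 ÷ 1.54⁵ = 25.872 ÷ 8.66171 ≈ 2.987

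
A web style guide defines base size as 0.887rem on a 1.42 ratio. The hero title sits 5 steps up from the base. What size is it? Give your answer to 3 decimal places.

5.121rem

0.887 × 1.42⁵ = 0.887 × 5.77353 ≈ 5.121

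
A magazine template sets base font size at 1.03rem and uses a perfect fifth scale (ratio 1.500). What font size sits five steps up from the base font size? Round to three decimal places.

A modular type scale is a geometric sequence: sizeₙ = base × rⁿ.
1.03 × 1.500⁵ = 1.03 × 7.59375 ≈ 7.822

7.822rem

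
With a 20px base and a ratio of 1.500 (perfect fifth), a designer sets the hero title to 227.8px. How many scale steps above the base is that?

6

1.500ⁿ = 227.8 / 20 = 11.3900
n = ln(11.3900) / ln(1.500) = 2.4327 / 0.4055 ≈ 6.00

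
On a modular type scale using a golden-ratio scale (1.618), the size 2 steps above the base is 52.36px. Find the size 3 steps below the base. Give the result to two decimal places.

4.72px

The gap is -3 − (2) = -5 steps, so the factor is 1.618^-5.
52.36 ÷ 1.618⁵ = 52.36 ÷ 11.08901 ≈ 4.722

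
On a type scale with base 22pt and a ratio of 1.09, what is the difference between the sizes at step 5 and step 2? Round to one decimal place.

Step 2: 22.0 × 1.09² = 26.138pt
Step 5: 22.0 × 1.09⁵ = 33.850pt
Difference: 33.850 − 26.138 = 7.712pt

7.7pt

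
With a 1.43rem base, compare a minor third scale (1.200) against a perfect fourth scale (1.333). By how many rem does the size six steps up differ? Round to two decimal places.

Minor third: 1.43 × 1.200⁶ = 4.2700rem
Perfect fourth: 1.43 × 1.333⁶ = 8.0226rem
Difference: 8.0226 − 4.2700 = 3.7526rem

3.75rem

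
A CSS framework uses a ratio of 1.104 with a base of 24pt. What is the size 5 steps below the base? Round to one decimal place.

Every step multiplies by the scale ratio.
24.0 ÷ 1.104⁵ = 24.0 ÷ 1.64001 ≈ 14.63

14.6pt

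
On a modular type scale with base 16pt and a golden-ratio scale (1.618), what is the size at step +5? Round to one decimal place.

177.4pt

16.0 × 1.618⁵ = 16.0 × 11.08901 ≈ 177.42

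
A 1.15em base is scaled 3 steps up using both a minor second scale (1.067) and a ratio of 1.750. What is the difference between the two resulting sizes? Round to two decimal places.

4.77em

Minor second: 1.15 × 1.067³ = 1.3970em
At 1.750: 1.15 × 1.750³ = 6.1633em
Difference: 6.1633 − 1.3970 = 4.7663em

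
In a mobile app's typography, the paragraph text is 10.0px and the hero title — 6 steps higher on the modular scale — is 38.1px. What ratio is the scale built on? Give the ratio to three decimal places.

1.250

The ratio satisfies 10.0 × r⁶ = 38.1, so r = (38.1 / 10.0)^(1/6).
r = 3.8100^(1/6) ≈ 1.2497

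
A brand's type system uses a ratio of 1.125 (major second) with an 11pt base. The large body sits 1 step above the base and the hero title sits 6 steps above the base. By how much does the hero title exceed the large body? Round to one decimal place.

9.9pt

Step 1: 11.0 × 1.125 = 12.375pt
Step 6: 11.0 × 1.125⁶ = 22.300pt
Difference: 22.300 − 12.375 = 9.925pt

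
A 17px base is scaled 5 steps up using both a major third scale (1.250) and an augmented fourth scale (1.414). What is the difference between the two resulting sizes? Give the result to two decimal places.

44.21px

Major third: 17.0 × 1.250⁵ = 51.8799px
Augmented fourth: 17.0 × 1.414⁵ = 96.0939px
Difference: 96.0939 − 51.8799 = 44.2140px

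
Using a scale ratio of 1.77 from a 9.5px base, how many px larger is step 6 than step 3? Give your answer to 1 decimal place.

239.4px

Step 3: 9.5 × 1.77³ = 52.680px
Step 6: 9.5 × 1.77⁶ = 292.121px
Difference: 292.121 − 52.680 = 239.441px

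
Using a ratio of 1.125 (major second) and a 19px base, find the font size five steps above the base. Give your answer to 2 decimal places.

Each step on a modular scale multiplies by the ratio, so the size n steps from the base is base × ratioⁿ.
19.0 × 1.125⁵ = 19.0 × 1.80203 ≈ 34.24

34.24px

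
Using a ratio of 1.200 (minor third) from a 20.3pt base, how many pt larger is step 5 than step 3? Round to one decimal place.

15.4pt

Step 3: 20.3 × 1.200³ = 35.078pt
Step 5: 20.3 × 1.200⁵ = 50.513pt
Difference: 50.513 − 35.078 = 15.435pt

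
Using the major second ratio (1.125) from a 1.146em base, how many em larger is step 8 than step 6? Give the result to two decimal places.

0.62em

Step 6: 1.146 × 1.125⁶ = 2.3233em
Step 8: 1.146 × 1.125⁸ = 2.9404em
Difference: 2.9404 − 2.3233 = 0.6171em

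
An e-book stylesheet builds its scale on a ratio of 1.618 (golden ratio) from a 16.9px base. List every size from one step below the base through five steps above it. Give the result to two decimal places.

Step -1: 16.9 ÷ 1.618 = 10.44
Step 0: 16.9px
Step 1: 16.9 × 1.618 = 27.34
Step 2: 16.9 × 1.618² = 44.24
Step 3: 16.9 × 1.618³ = 71.59
Step 4: 16.9 × 1.618⁴ = 115.82
Step 5: 16.9 × 1.618⁵ = 187.40

10.44px, 16.90px, 27.34px, 44.24px, 71.59px, 115.82px, 187.40px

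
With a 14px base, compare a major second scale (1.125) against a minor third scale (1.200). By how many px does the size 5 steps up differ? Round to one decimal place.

9.6px

Major second: 14.0 × 1.125⁵ = 25.228px
Minor third: 14.0 × 1.200⁵ = 34.836px
Difference: 34.836 − 25.228 = 9.608px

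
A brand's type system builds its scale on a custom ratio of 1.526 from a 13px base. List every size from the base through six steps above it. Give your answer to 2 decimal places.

13.00px, 19.84px, 30.27px, 46.20px, 70.50px, 107.58px, 164.16px

Step 0: 13px
Step 1: 13.0 × 1.526 = 19.84
Step 2: 13.0 × 1.526² = 30.27
Step 3: 13.0 × 1.526³ = 46.20
Step 4: 13.0 × 1.526⁴ = 70.50
Step 5: 13.0 × 1.526⁵ = 107.58
Step 6: 13.0 × 1.526⁶ = 164.16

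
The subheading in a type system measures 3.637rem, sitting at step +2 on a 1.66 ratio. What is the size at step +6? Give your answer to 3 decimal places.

27.617rem

3.637 × 1.66⁴ = 3.637 × 7.59333 ≈ 27.617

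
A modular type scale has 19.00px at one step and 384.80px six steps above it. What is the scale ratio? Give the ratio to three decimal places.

1.651

r⁶ = 384.80 / 19.00, so r = (384.80/19.00)^(1/6).
r = 20.2526^(1/6) ≈ 1.6510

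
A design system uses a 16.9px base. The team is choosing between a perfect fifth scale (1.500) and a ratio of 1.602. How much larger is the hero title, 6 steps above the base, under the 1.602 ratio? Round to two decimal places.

Perfect fifth: 16.9 × 1.500⁶ = 192.5016px
At 1.602: 16.9 × 1.602⁶ = 285.6681px
Difference: 285.6681 − 192.5016 = 93.1665px

93.17px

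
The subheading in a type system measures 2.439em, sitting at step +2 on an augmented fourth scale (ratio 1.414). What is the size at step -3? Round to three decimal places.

Moving from step +2 to step -3 is 5 steps down, so divide by r⁵.
2.439 ÷ 1.414⁵ = 2.439 ÷ 5.65258 ≈ 0.431

0.431em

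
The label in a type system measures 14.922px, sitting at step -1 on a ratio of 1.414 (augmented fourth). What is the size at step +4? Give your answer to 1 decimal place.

84.3px

Moving from step -1 to step +4 is 5 steps up, so multiply by r⁵.
14.922 × 1.414⁵ = 14.922 × 5.65258 ≈ 84.348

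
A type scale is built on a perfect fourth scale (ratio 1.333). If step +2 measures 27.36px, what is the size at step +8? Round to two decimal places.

27.36 × 1.333⁶ = 27.36 × 5.61023 ≈ 153.496

153.50px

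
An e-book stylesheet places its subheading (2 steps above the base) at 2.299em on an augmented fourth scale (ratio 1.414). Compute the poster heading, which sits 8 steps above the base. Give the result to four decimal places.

18.3753em

2.299 × 1.414⁶ = 2.299 × 7.99275 ≈ 18.3753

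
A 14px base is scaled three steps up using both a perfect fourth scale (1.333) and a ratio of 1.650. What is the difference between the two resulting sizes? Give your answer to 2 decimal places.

29.73px

Perfect fourth: 14.0 × 1.333³ = 33.1603px
At 1.650: 14.0 × 1.650³ = 62.8897px
Difference: 62.8897 − 33.1603 = 29.7294px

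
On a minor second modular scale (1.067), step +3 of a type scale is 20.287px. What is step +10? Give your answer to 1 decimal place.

31.9px

Moving from step +3 to step +10 is 7 steps up, so multiply by r⁷.
20.287 × 1.067⁷ = 20.287 × 1.57453 ≈ 31.942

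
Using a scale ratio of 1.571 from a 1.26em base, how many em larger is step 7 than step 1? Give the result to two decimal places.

27.78em

Step 1: 1.26 × 1.571 = 1.9795em
Step 7: 1.26 × 1.571⁷ = 29.7580em
Difference: 29.7580 − 1.9795 = 27.7785em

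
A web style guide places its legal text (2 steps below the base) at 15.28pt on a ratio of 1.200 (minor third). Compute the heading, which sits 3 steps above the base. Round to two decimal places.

The gap is 3 − (-2) = 5 steps, so the factor is 1.200^5.
15.28 × 1.200⁵ = 15.28 × 2.48832 ≈ 38.022

38.02pt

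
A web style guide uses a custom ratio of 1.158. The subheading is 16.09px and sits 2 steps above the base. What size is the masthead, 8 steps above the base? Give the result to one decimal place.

16.09 × 1.158⁶ = 16.09 × 2.41130 ≈ 38.798

38.8px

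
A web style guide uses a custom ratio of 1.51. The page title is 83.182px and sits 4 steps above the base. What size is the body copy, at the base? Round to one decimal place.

83.182 ÷ 1.51⁴ = 83.182 ÷ 5.19886 ≈ 16.000

16.0px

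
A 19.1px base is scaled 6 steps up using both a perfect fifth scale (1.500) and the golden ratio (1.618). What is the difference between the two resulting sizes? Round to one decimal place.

125.1px

Perfect fifth: 19.1 × 1.500⁶ = 217.561px
Golden ratio: 19.1 × 1.618⁶ = 342.692px
Difference: 342.692 − 217.561 = 125.131px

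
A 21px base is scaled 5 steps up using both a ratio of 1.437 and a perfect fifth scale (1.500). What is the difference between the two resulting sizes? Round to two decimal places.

30.79px

At 1.437: 21.0 × 1.437⁵ = 128.6777px
Perfect fifth: 21.0 × 1.500⁵ = 159.4688px
Difference: 159.4688 − 128.6777 = 30.7911px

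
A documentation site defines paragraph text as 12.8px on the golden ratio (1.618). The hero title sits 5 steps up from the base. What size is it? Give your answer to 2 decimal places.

12.8 × 1.618⁵ = 12.8 × 11.08901 ≈ 141.94

141.94px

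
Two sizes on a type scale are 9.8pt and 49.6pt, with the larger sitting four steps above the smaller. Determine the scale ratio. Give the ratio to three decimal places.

1.500

The ratio satisfies 9.8 × r⁴ = 49.6, so r = (49.6 / 9.8)^(1/4).
r = 5.0612^(1/4) ≈ 1.4999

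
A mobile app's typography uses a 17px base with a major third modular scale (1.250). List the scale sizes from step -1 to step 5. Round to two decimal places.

13.60px, 17.00px, 21.25px, 26.56px, 33.20px, 41.50px, 51.88px

Step -1: 17.0 ÷ 1.250 = 13.60
Step 0: 17px
Step 1: 17.0 × 1.250 = 21.25
Step 2: 17.0 × 1.250² = 26.56
Step 3: 17.0 × 1.250³ = 33.20
Step 4: 17.0 × 1.250⁴ = 41.50
Step 5: 17.0 × 1.250⁵ = 51.88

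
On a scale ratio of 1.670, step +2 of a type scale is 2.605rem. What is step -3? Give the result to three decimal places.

0.201rem

Moving from step +2 to step -3 is 5 steps down, so divide by r⁵.
2.605 ÷ 1.670⁵ = 2.605 ÷ 12.98920 ≈ 0.201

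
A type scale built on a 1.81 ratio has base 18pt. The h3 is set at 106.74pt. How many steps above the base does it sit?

3

1.81ⁿ = 106.74 / 18 = 5.9300
n = ln(5.9300) / ln(1.81) = 1.7800 / 0.5933 ≈ 3.00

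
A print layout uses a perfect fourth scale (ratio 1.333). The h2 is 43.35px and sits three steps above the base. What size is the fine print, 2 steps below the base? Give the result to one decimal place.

10.3px

The gap is -2 − (3) = -5 steps, so the factor is 1.333^-5.
43.35 ÷ 1.333⁵ = 43.35 ÷ 4.20873 ≈ 10.300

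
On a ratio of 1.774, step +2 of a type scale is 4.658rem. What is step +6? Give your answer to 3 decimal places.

Moving from step +2 to step +6 is 4 steps up, so multiply by r⁴.
4.658 × 1.774⁴ = 4.658 × 9.90409 ≈ 46.133

46.133rem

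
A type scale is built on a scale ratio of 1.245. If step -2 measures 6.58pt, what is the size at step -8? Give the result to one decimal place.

1.8pt

The gap is -8 − (-2) = -6 steps, so the factor is 1.245^-6.
6.58 ÷ 1.245⁶ = 6.58 ÷ 3.72406 ≈ 1.767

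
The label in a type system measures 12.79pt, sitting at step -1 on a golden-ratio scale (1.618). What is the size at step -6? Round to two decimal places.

12.79 ÷ 1.618⁵ = 12.79 ÷ 11.08901 ≈ 1.153

1.15pt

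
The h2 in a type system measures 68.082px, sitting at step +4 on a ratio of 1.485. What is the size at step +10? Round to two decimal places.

68.082 × 1.485⁶ = 68.082 × 10.72405 ≈ 730.115

730.11px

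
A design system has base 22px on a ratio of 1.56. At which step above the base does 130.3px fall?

4

1.56ⁿ = 130.3 / 22 = 5.9227
n = ln(5.9227) / ln(1.56) = 1.7788 / 0.4447 ≈ 4.00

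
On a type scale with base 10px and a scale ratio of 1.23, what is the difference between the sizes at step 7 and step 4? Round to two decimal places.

Step 4: 10.0 × 1.23⁴ = 22.8887px
Step 7: 10.0 × 1.23⁷ = 42.5928px
Difference: 42.5928 − 22.8887 = 19.7041px

19.70px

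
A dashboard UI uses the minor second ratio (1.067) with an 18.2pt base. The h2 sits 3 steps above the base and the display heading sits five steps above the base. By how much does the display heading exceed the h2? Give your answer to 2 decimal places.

3.06pt

Step 3: 18.2 × 1.067³ = 22.1088pt
Step 5: 18.2 × 1.067⁵ = 25.1706pt
Difference: 25.1706 − 22.1088 = 3.0618pt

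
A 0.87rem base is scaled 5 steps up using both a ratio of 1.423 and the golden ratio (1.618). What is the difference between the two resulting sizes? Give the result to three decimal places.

4.571rem

At 1.423: 0.87 × 1.423⁵ = 5.07626rem
Golden ratio: 0.87 × 1.618⁵ = 9.64743rem
Difference: 9.64743 − 5.07626 = 4.57117rem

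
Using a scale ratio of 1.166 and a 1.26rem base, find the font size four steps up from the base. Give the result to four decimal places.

2.3290rem

1.26 × 1.166⁴ = 1.26 × 1.84839 ≈ 2.3290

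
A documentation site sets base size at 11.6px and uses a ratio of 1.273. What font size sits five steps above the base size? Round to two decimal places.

38.78px

11.6 × 1.273⁵ = 11.6 × 3.34304 ≈ 38.78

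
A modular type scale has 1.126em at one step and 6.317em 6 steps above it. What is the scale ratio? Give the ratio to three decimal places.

r⁶ = 6.317 / 1.126, so r = (6.317/1.126)^(1/6).
r = 5.6101^(1/6) ≈ 1.3330

1.333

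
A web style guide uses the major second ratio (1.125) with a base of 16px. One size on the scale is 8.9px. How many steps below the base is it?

5

1.125ⁿ = 16 / 8.9 = 1.7978
n = ln(1.7978) / ln(1.125) = 0.5865 / 0.1178 ≈ 4.98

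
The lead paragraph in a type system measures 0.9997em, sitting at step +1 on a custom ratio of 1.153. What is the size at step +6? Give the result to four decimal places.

2.0371em

0.9997 × 1.153⁵ = 0.9997 × 2.03773 ≈ 2.0371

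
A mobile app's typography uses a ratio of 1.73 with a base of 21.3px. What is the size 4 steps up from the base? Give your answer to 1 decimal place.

190.8px

Every step multiplies by the scale ratio.
21.3 × 1.73⁴ = 21.3 × 8.95745 ≈ 190.79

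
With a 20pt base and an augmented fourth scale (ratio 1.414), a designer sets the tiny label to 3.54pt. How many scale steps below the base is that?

1.414ⁿ = 20 / 3.54 = 5.6497
n = ln(5.6497) / ln(1.414) = 1.7316 / 0.3464 ≈ 5.00

5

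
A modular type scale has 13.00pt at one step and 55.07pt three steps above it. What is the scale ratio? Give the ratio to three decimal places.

r³ = 55.07 / 13.00, so r = (55.07/13.00)^(1/3).
r = 4.2362^(1/3) ≈ 1.6180

1.618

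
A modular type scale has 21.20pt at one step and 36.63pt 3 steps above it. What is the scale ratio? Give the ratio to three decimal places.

The ratio satisfies 21.20 × r³ = 36.63, so r = (36.63 / 21.20)^(1/3).
r = 1.7278^(1/3) ≈ 1.2000

1.200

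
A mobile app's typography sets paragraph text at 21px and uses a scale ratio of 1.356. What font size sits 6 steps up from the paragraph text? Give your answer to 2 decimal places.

21.0 × 1.356⁶ = 21.0 × 6.21667 ≈ 130.55

130.55px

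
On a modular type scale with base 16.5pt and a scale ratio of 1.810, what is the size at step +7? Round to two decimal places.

16.5 × 1.810⁷ = 16.5 × 63.64291 ≈ 1050.11

1050.11pt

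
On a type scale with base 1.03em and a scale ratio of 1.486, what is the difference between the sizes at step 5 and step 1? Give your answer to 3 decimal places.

5.933em

Step 1: 1.03 × 1.486 = 1.53058em
Step 5: 1.03 × 1.486⁵ = 7.46331em
Difference: 7.46331 − 1.53058 = 5.93273em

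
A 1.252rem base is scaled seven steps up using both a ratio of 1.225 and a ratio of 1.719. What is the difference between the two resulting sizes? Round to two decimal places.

50.35rem

At 1.225: 1.252 × 1.225⁷ = 5.1827rem
At 1.719: 1.252 × 1.719⁷ = 55.5310rem
Difference: 55.5310 − 5.1827 = 50.3483rem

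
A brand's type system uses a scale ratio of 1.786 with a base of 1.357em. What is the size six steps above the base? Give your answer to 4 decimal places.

A modular type scale is a geometric sequence: sizeₙ = base × rⁿ.
1.357 × 1.786⁶ = 1.357 × 32.45553 ≈ 44.0422

44.0422em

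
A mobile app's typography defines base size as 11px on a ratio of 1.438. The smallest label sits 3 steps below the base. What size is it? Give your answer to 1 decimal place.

3.7px

11.0 ÷ 1.438³ = 11.0 ÷ 2.97356 ≈ 3.70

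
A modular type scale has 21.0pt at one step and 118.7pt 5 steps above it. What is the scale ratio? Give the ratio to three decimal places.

1.414

The ratio satisfies 21.0 × r⁵ = 118.7, so r = (118.7 / 21.0)^(1/5).
r = 5.6524^(1/5) ≈ 1.4140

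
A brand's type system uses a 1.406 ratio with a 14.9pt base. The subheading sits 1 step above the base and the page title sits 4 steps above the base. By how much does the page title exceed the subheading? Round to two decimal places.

Step 1: 14.9 × 1.406 = 20.9494pt
Step 4: 14.9 × 1.406⁴ = 58.2274pt
Difference: 58.2274 − 20.9494 = 37.2780pt

37.28pt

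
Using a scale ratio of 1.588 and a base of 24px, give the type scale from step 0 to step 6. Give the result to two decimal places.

Step 0: 24px
Step 1: 24.0 × 1.588 = 38.11
Step 2: 24.0 × 1.588² = 60.52
Step 3: 24.0 × 1.588³ = 96.11
Step 4: 24.0 × 1.588⁴ = 152.62
Step 5: 24.0 × 1.588⁵ = 242.36
Step 6: 24.0 × 1.588⁶ = 384.87

24.00px, 38.11px, 60.52px, 96.11px, 152.62px, 242.36px, 384.87px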